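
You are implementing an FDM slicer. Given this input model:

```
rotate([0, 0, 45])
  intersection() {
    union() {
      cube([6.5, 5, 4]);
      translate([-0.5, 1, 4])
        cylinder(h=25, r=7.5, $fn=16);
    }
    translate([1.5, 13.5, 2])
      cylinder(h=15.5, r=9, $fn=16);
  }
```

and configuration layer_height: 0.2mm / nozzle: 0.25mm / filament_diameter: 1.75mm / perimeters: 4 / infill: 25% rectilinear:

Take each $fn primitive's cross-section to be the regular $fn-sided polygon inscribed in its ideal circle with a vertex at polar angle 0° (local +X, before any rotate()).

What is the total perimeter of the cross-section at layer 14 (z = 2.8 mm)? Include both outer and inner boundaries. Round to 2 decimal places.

At z = 2.8 mm: the cube (footprint 6.5×5) is included at this height (perimeter 23.00 mm); the cylinder at (-0.5, 1) does not reach this height (z outside [4, 29]); Combining (union): only the 6.5×5 cube is present, so the union is just that shape — boundary = 23.00 mm; the r=9 cylinder at (1.5, 13.5) contributes a regular 16-gon of circumradius 9 (perimeter = 2·16·9.000·sin(180°/16) = 56.19 mm); Keeping only the common overlap: the r=9 cylinder at (1.5, 13.5) partially overlaps the result so far; clipping to the common part keeps 1.15 mm² — boundary = 8.31 mm; (rotated 45° about Z; rotation is an isometry so areas/perimeters/island counts are preserved). Overall, the cross-section is a single solid region. Total boundary length (outer) = 8.31 mm.

8.31 mm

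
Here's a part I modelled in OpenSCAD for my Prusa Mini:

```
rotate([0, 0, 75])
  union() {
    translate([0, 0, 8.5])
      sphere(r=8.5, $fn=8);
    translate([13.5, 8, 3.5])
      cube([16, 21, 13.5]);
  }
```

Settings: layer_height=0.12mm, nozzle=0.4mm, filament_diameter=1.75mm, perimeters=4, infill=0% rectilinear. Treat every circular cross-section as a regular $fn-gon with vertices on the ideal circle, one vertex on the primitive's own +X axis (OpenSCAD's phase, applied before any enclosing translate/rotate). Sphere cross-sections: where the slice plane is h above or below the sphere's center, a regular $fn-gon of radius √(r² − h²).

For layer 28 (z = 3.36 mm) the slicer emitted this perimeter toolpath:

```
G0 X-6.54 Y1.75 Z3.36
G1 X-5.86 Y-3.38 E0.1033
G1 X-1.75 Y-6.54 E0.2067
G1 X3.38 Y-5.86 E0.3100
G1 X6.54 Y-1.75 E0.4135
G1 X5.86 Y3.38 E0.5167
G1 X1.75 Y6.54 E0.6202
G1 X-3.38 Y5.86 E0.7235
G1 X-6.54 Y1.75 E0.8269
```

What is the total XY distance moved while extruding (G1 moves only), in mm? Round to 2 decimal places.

41.44 mm

Sum the Euclidean lengths of each G1 segment: total = 41.44 mm.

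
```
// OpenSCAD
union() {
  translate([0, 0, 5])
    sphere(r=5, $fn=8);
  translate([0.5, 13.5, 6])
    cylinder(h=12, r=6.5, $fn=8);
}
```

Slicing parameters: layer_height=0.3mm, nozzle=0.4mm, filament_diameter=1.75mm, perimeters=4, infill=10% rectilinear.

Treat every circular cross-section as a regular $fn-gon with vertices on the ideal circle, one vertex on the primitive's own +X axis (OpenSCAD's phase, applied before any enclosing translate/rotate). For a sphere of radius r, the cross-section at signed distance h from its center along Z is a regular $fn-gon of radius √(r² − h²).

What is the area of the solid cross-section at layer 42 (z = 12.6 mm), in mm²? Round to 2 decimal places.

119.50 mm²

At z = 12.6 mm: the sphere is absent (|z−center|=7.600 > r=5); the cylinder at (0.5, 13.5): section is a regular 8-gon, circumradius r=6.5 (area = (8/2)·6.500²·sin(360°/8) = 119.50 mm²); Taking the union: only the r=6.5 cylinder at (0.5, 13.5) is present, so the union is just that shape — area = 119.50 mm². Overall, the cross-section is a single solid region. Net area = 119.50 mm².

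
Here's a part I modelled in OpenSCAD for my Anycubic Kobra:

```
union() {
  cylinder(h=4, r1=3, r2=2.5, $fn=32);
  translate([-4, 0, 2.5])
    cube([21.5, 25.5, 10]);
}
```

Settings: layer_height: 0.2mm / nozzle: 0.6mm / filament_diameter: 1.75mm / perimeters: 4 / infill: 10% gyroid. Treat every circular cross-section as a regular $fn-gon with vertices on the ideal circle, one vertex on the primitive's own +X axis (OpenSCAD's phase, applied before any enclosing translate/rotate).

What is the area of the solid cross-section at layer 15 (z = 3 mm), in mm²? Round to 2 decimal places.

559.00 mm²

At z = 3 mm: the cone (r1=3→r2=2.5) has section circumradius 2.625 here — a regular 32-gon (area = (32/2)·2.625²·sin(360°/32) = 21.51 mm²); the cube at (-4, 0) (footprint 21.5×25.5) is included at this height (area 548.25 mm²); Combining (union): the regions partially overlap — summed areas 569.76 mm² minus the doubly-counted overlap 10.75 mm² gives 559.00 mm² — area = 559.00 mm². Overall, the cross-section is a single solid region. Net area = 559.00 mm².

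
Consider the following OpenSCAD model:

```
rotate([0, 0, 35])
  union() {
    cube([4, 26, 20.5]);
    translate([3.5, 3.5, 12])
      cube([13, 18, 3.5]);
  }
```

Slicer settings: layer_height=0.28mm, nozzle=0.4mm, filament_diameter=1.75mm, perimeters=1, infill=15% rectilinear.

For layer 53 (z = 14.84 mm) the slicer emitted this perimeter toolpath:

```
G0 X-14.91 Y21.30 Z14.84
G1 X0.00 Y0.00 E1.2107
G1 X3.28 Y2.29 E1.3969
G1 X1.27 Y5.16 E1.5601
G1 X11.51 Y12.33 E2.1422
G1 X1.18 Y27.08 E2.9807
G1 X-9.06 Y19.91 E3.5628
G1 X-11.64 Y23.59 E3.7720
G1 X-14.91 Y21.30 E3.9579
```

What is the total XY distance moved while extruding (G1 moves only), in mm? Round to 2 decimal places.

85.00 mm

Sum the Euclidean lengths of each G1 segment: total = 85.00 mm.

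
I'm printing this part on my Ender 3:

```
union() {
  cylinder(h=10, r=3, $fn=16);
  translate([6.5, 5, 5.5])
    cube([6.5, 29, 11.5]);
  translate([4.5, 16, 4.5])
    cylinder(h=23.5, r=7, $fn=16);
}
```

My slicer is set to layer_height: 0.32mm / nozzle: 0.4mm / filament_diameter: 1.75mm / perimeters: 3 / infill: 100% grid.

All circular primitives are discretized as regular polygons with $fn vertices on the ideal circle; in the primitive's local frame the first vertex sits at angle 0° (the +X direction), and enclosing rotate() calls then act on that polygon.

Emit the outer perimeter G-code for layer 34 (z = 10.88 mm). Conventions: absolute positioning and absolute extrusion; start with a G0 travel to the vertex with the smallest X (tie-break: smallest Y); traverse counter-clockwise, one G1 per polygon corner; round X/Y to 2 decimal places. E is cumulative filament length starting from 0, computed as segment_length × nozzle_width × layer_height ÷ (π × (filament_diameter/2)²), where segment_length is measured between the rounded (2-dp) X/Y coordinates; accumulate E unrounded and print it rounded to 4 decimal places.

G0 X-2.50 Y16.00 Z10.88
G1 X-1.97 Y13.32 E0.1454
G1 X-0.45 Y11.05 E0.2908
G1 X1.82 Y9.53 E0.4361
G1 X4.50 Y9.00 E0.5815
G1 X6.50 Y9.40 E0.6901
G1 X6.50 Y5.00 E0.9242
G1 X13.00 Y5.00 E1.2701
G1 X13.00 Y34.00 E2.8134
G1 X6.50 Y34.00 E3.1593
G1 X6.50 Y22.60 E3.7660
G1 X4.50 Y23.00 E3.8745
G1 X1.82 Y22.47 E4.0199
G1 X-0.45 Y20.95 E4.1653
G1 X-1.97 Y18.68 E4.3106
G1 X-2.50 Y16.00 E4.4560

At z = 10.88 mm: the cylinder does not reach this height (z outside [0, 10]); the 6.5×29 cube at (6.5, 5) contributes its full rectangle; the cylinder at (4.5, 16): section is a regular 16-gon, circumradius r=7; Taking the union: the regions partially overlap (shared area 47.80 mm²), so overlapping operands fuse into one piece — 1 connected region. The outline is a single polygon with 15 vertices. Extrusion per mm of travel: 0.4 × 0.32 / (π × 0.875²) = 0.053216. Accumulating E over each segment gives final E = 4.4560.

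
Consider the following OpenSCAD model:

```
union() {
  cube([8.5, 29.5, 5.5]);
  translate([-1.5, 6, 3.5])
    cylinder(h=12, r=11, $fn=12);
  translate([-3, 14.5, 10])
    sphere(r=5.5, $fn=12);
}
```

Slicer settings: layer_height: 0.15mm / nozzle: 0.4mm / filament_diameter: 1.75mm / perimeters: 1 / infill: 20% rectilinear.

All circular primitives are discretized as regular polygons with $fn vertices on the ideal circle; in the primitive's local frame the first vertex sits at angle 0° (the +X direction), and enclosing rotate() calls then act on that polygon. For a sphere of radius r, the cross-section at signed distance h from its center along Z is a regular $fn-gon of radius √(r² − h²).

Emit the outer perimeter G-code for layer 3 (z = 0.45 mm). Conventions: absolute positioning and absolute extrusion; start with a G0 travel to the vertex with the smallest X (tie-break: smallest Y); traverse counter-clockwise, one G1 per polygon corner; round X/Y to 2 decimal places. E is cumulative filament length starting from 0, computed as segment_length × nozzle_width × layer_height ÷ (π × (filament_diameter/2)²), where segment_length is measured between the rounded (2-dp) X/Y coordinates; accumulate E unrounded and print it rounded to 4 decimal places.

G0 X0.00 Y0.00 Z0.45
G1 X8.50 Y0.00 E0.2120
G1 X8.50 Y29.50 E0.9479
G1 X0.00 Y29.50 E1.1599
G1 X0.00 Y0.00 E1.8958

At z = 0.45 mm: the 8.5×29.5 cube contributes its full rectangle; the cylinder at (-1.5, 6) does not reach this height (z outside [3.5, 15.5]); the sphere at (-3, 14.5) does not reach this height (|z−center|=9.550 > r=5.5); Taking the union: only the 8.5×29.5 cube is present, so the union is just that shape — 1 connected region. The outline is a single polygon with 4 vertices. Extrusion per mm of travel: 0.4 × 0.15 / (π × 0.875²) = 0.024945. Accumulating E over each segment gives final E = 1.8958.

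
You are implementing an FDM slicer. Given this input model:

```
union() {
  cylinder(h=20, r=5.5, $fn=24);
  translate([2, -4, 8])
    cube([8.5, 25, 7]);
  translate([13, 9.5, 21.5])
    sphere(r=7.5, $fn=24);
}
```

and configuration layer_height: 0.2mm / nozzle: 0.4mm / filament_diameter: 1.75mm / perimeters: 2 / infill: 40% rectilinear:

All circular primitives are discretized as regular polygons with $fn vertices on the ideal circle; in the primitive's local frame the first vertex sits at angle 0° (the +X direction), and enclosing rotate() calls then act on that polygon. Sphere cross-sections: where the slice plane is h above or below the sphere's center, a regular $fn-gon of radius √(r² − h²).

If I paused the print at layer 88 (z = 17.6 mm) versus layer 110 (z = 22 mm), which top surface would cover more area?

layer 88 (z = 17.6 mm)

Layer 88 (z = 17.6): the r=5.5 cylinder contributes a regular 24-gon of circumradius 5.5 (area = (24/2)·5.500²·sin(360°/24) = 93.95 mm²); the cube at (2, -4) is not intersected at this z (z outside [8, 15]); the sphere at (13, 9.5): section is a regular 24-gon, circumradius = √(r²−h²) = √(7.5²−3.9²) = 6.406 (area = (24/2)·6.406²·sin(360°/24) = 127.46 mm²); Combining (union): the 2 present regions are separate (no shared area or edge), so areas and boundary lengths simply add and each stays a separate island — area = 221.41 mm². So its area = 221.41 mm². Layer 110 (z = 22): the cylinder does not reach this height (z outside [0, 20]); the cube at (2, -4) is not intersected at this z (z outside [8, 15]); the r=7.5 sphere at (13, 9.5) slices to a regular 24-gon of circumradius 7.483 (√(r²−h²) with h=0.5 from center) (area = (24/2)·7.483²·sin(360°/24) = 173.93 mm²); Combining (union): only the r=7.5 sphere at (13, 9.5) is present, so the union is just that shape — area = 173.93 mm². So its area = 173.93 mm². Layer 88 is larger (221.41 vs 173.93 mm²).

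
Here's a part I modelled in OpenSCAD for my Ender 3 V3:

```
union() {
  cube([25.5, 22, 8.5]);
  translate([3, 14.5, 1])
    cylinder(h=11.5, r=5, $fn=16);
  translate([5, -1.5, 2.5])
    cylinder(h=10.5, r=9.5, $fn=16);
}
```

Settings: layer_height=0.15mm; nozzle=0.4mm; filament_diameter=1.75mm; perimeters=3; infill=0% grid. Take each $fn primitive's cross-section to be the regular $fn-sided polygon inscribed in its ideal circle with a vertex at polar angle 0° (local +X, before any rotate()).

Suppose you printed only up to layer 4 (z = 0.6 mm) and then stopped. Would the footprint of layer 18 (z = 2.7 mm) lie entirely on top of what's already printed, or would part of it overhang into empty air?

Compare the two slices. At z = 0.6: the cube (footprint 25.5×22) is included at this height (area 561.00 mm²); the cylinder at (3, 14.5) is absent (z outside [1, 12.5]); the cylinder at (5, -1.5) does not reach this height (z outside [2.5, 13]); Taking the union: only the 25.5×22 cube is present, so the union is just that shape — area = 561.00 mm². At z = 2.7: the cube (footprint 25.5×22) is included at this height (area 561.00 mm²); the r=5 cylinder at (3, 14.5) gives a regular 16-gon of circumradius 5 (constant along its height) (area = (16/2)·5.000²·sin(360°/16) = 76.54 mm²); the cylinder at (5, -1.5): section is a regular 16-gon, circumradius r=9.5 (area = (16/2)·9.500²·sin(360°/16) = 276.30 mm²); Combining (union): the regions partially overlap — summed areas 913.83 mm² minus the doubly-counted overlap 158.05 mm² gives 755.79 mm² — area = 755.79 mm². Checking containment: at z = 2.7 the cross-section extends beyond the z = 0.6 cross-section by about 194.79 mm².

part overhangs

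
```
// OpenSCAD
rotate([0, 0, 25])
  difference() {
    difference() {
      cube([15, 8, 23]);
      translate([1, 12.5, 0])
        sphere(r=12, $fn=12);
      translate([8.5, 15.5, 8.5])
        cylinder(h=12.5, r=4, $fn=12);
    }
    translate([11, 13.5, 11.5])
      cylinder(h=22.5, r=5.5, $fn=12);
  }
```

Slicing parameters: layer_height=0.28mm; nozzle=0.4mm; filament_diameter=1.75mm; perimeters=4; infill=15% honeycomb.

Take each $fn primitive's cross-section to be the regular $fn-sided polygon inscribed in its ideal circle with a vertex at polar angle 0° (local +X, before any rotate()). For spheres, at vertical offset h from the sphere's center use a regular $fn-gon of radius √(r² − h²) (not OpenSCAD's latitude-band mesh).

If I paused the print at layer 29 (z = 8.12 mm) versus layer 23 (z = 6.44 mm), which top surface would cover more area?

Layer 29 (z = 8.12): the cube is present — its section is the full 15×8 rectangle (area 120.00 mm²); the r=12 sphere at (1, 12.5) slices to a regular 12-gon of circumradius 8.835 (√(r²−h²) with h=8.12 from center) (area = (12/2)·8.835²·sin(360°/12) = 234.20 mm²); the cylinder at (8.5, 15.5) is absent (z outside [8.5, 21]); Subtracting the remaining from the first: starting from the 15×8 cube (120.00 mm²), the r=12 sphere at (1, 12.5) partially overlaps it — only the 25.71 mm² overlap (of its 234.20 mm²) is removed, clipping the outline — area = 94.29 mm²; the cylinder at (11, 13.5) is not intersected at this z (z outside [11.5, 34]); Subtracting the remaining from the first: none of the subtracted shapes is present at this height, so that combined region is unchanged — area = 94.29 mm²; (whole slice rotated 25° about Z — lengths, areas and connectivity unchanged). So its area = 94.29 mm². Layer 23 (z = 6.44): the cube is present — its section is the full 15×8 rectangle (area 120.00 mm²); the r=12 sphere at (1, 12.5) contributes a regular 12-gon of circumradius √(12²−6.44²) = 10.126 (area = (12/2)·10.126²·sin(360°/12) = 307.58 mm²); the cylinder at (8.5, 15.5) is not intersected at this z (z outside [8.5, 21]); After the difference (first − rest): starting from the 15×8 cube (120.00 mm²), the r=12 sphere at (1, 12.5) partially overlaps it — only the 39.53 mm² overlap (of its 307.58 mm²) is removed, clipping the outline — area = 80.47 mm²; the cylinder at (11, 13.5) does not reach this height (z outside [11.5, 34]); Taking the first minus the rest: none of the subtracted shapes is present at this height, so that combined region is unchanged — area = 80.47 mm²; (rotated 25° about Z; rotation is an isometry so areas/perimeters/island counts are preserved). So its area = 80.47 mm². Layer 29 is larger (94.29 vs 80.47 mm²).

layer 29 (z = 8.12 mm)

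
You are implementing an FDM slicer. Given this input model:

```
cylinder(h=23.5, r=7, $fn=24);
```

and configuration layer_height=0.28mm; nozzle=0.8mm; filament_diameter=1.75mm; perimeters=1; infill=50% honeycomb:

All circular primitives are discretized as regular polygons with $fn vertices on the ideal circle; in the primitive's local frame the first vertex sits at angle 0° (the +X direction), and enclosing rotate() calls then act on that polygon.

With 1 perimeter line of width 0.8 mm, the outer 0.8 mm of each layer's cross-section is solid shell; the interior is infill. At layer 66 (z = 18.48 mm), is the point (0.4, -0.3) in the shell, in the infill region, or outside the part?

infill

At z = 18.48 mm: the cylinder: section is a regular 24-gon, circumradius r=7. Overall, the cross-section is a single solid region. The nearest boundary edge runs (4.95, -4.95)→(6.06, -3.50); distance from the point to it = 6.44 mm. The point is inside the cross-section and 6.44 mm from the nearest boundary — more than the 0.8 mm shell width (1 × 0.8), so it's in the infill interior.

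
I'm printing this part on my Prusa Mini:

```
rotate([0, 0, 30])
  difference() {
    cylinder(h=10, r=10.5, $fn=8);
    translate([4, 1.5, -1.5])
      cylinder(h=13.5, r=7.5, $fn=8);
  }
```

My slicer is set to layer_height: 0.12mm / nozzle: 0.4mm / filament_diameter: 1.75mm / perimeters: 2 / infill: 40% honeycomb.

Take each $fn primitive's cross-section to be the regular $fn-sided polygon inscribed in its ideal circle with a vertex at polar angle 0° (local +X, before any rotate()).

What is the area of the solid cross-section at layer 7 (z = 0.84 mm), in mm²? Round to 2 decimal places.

165.51 mm²

At z = 0.84 mm: the cylinder: section is a regular 8-gon, circumradius r=10.5 (area = (8/2)·10.500²·sin(360°/8) = 311.83 mm²); the cylinder at (4, 1.5): section is a regular 8-gon, circumradius r=7.5 (area = (8/2)·7.500²·sin(360°/8) = 159.10 mm²); Subtracting the remaining from the first: starting from the r=10.5 cylinder (311.83 mm²), the r=7.5 cylinder at (4, 1.5) partially overlaps it — only the 146.32 mm² overlap (of its 159.10 mm²) is removed, clipping the outline — area = 165.51 mm²; (rotated 30° about Z; rotation is an isometry so areas/perimeters/island counts are preserved). Overall, the cross-section is a single solid region. Net area = 165.51 mm².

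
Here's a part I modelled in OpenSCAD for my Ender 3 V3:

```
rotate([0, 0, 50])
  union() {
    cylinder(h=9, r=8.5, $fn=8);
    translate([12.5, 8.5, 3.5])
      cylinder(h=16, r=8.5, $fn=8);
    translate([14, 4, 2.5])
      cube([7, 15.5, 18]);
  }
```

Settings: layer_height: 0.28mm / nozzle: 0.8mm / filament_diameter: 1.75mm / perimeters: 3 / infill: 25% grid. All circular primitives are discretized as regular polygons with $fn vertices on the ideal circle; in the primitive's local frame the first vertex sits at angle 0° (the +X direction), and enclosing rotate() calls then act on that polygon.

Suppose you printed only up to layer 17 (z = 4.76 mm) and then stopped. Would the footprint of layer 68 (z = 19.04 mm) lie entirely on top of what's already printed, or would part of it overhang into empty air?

entirely on top

Compare the two slices. At z = 4.76: the cylinder: section is a regular 8-gon, circumradius r=8.5 (area = (8/2)·8.500²·sin(360°/8) = 204.35 mm²); the r=8.5 cylinder at (12.5, 8.5) gives a regular 8-gon of circumradius 8.5 (constant along its height) (area = (8/2)·8.500²·sin(360°/8) = 204.35 mm²); the 7×15.5 cube at (14, 4) contributes its full rectangle (area 108.50 mm²); Merging all regions: the regions partially overlap — summed areas 517.21 mm² minus the doubly-counted overlap 70.04 mm² gives 447.17 mm² — area = 447.17 mm²; (whole slice rotated 50° about Z — lengths, areas and connectivity unchanged). At z = 19.04: the cylinder is absent (z outside [0, 9]); the r=8.5 cylinder at (12.5, 8.5) gives a regular 8-gon of circumradius 8.5 (constant along its height) (area = (8/2)·8.500²·sin(360°/8) = 204.35 mm²); the 7×15.5 cube at (14, 4) contributes its full rectangle (area 108.50 mm²); Combining (union): the regions partially overlap — summed areas 312.85 mm² minus the doubly-counted overlap 66.11 mm² gives 246.74 mm² — area = 246.74 mm²; (rotated 50° about Z; rotation is an isometry so areas/perimeters/island counts are preserved). Checking containment: the cross-section at z = 19.04 is a subset of the cross-section at z = 4.76.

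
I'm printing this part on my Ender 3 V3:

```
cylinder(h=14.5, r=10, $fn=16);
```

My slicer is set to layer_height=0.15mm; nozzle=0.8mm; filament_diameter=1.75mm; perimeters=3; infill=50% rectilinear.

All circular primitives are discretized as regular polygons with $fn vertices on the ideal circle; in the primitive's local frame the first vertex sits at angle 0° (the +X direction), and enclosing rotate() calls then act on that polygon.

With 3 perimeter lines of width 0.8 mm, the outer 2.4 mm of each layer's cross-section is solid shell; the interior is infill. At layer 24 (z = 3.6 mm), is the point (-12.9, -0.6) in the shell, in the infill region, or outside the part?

At z = 3.6 mm: the r=10 cylinder gives a regular 16-gon of circumradius 10 (constant along its height). Overall, the cross-section is a single solid region. The nearest boundary edge runs (-10.00, 0.00)→(-9.24, -3.83); distance from the point to it = 2.96 mm. The point is not inside any of the regions above, so it lies outside the cross-section (2.96 mm from the nearest boundary).

outside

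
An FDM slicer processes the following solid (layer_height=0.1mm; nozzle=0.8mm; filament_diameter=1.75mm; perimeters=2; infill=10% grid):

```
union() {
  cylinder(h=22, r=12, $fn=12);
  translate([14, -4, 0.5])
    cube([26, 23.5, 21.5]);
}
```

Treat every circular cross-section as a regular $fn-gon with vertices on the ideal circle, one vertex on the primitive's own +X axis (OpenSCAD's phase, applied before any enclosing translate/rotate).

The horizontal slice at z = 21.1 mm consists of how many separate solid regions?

At z = 21.1 mm: the r=12 cylinder gives a regular 12-gon of circumradius 12 (constant along its height); the 26×23.5 cube at (14, -4) contributes its full rectangle; Merging all regions: the 2 present regions are separate (no shared area or edge), so areas and boundary lengths simply add and each stays a separate island — 2 connected regions. The result has 2 disconnected regions.

2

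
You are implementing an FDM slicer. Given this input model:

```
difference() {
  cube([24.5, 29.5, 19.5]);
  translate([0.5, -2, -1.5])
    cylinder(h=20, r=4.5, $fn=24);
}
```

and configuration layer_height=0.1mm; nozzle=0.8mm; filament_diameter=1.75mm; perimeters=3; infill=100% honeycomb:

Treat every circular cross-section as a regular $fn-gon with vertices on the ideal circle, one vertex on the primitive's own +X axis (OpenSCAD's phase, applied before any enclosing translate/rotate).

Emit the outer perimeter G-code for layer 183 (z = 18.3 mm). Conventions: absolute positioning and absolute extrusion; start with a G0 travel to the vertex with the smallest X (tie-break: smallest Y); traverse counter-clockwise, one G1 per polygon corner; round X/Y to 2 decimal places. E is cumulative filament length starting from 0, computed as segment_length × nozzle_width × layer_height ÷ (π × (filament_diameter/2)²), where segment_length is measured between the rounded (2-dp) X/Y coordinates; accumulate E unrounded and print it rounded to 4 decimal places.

At z = 18.3 mm: the cube (footprint 24.5×29.5) is included at this height; the cylinder at (0.5, -2): section is a regular 24-gon, circumradius r=4.5; Taking the first minus the rest: starting from the 24.5×29.5 cube, the r=4.5 cylinder at (0.5, -2) partially overlaps it — only the 8.32 mm² overlap (of its 62.89 mm²) is removed, clipping the outline — 1 connected region. The outline is a single polygon with 10 vertices. Extrusion per mm of travel: 0.8 × 0.1 / (π × 0.875²) = 0.033260. Accumulating E over each segment gives final E = 3.5437.

G0 X0.00 Y2.43 Z18.30
G1 X0.50 Y2.50 E0.0168
G1 X1.66 Y2.35 E0.0557
G1 X2.75 Y1.90 E0.0949
G1 X3.68 Y1.18 E0.1340
G1 X4.40 Y0.25 E0.1732
G1 X4.50 Y0.00 E0.1821
G1 X24.50 Y0.00 E0.8473
G1 X24.50 Y29.50 E1.8285
G1 X0.00 Y29.50 E2.6434
G1 X0.00 Y2.43 E3.5437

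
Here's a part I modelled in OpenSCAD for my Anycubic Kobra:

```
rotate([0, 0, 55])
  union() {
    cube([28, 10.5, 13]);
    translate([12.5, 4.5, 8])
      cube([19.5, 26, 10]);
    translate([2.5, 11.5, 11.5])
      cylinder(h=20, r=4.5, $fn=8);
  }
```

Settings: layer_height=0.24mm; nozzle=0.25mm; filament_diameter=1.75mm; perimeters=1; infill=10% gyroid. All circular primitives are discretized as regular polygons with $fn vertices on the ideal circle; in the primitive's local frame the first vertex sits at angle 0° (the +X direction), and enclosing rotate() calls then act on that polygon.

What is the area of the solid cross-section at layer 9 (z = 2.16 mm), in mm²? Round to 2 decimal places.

At z = 2.16 mm: the cube is present — its section is the full 28×10.5 rectangle (area 294.00 mm²); the cube at (12.5, 4.5) is absent (z outside [8, 18]); the cylinder at (2.5, 11.5) is not intersected at this z (z outside [11.5, 31.5]); Combining (union): only the 28×10.5 cube is present, so the union is just that shape — area = 294.00 mm²; (rotated 55° about Z; rotation is an isometry so areas/perimeters/island counts are preserved). Overall, the cross-section is a single solid region. Net area = 294.00 mm².

294.00 mm²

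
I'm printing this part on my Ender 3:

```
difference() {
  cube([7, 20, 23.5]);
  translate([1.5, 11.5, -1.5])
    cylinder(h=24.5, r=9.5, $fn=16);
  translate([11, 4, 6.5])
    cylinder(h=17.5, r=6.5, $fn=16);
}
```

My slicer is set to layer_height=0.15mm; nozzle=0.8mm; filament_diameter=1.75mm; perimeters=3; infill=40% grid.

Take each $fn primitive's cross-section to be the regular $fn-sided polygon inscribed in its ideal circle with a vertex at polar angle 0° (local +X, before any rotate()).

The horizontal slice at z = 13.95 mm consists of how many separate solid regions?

At z = 13.95 mm: the cube is present — its section is the full 7×20 rectangle; the r=9.5 cylinder at (1.5, 11.5) gives a regular 16-gon of circumradius 9.5 (constant along its height); the cylinder at (11, 4): section is a regular 16-gon, circumradius r=6.5; Subtracting the remaining from the first: starting from the 7×20 cube, the r=9.5 cylinder at (1.5, 11.5) partially overlaps it — only the 121.25 mm² overlap (of its 276.30 mm²) is removed, clipping the outline; the r=6.5 cylinder at (11, 4) partially overlaps it — only the 5.99 mm² overlap (of its 129.35 mm²) is removed, clipping the outline — 2 connected regions. The result has 2 disconnected regions.

2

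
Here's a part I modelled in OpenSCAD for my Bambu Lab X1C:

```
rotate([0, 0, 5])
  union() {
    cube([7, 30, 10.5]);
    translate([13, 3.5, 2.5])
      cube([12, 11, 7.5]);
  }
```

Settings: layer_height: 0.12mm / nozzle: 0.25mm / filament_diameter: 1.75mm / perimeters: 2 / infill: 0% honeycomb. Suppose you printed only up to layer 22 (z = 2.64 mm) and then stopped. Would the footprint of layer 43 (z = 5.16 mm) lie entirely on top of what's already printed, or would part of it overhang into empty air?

entirely on top

Compare the two slices. At z = 2.64: the cube is present — its section is the full 7×30 rectangle (area 210.00 mm²); the cube at (13, 3.5) (footprint 12×11) is included at this height (area 132.00 mm²); Merging all regions: the 2 present regions are separate (no shared area or edge), so areas and boundary lengths simply add and each stays a separate island — area = 342.00 mm²; (rotated 5° about Z; rotation is an isometry so areas/perimeters/island counts are preserved). At z = 5.16: the 7×30 cube contributes its full rectangle (area 210.00 mm²); the cube at (13, 3.5) is present — its section is the full 12×11 rectangle (area 132.00 mm²); Merging all regions: the 2 present regions are separate (no shared area or edge), so areas and boundary lengths simply add and each stays a separate island — area = 342.00 mm²; (rotated 5° about Z; rotation is an isometry so areas/perimeters/island counts are preserved). Checking containment: the cross-section at z = 5.16 is a subset of the cross-section at z = 2.64.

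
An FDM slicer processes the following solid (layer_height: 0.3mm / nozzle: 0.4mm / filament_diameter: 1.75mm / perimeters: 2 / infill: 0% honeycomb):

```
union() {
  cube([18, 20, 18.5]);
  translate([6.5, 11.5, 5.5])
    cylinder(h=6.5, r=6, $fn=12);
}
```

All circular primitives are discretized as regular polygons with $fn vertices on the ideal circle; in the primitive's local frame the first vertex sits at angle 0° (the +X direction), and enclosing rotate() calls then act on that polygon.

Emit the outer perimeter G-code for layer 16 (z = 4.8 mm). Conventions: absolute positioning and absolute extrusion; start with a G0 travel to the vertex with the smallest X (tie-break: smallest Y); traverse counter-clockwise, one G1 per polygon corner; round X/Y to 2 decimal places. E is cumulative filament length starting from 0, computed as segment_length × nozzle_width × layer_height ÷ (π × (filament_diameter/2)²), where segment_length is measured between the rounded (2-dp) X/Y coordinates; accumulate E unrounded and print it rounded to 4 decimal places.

G0 X0.00 Y0.00 Z4.80
G1 X18.00 Y0.00 E0.8980
G1 X18.00 Y20.00 E1.8958
G1 X0.00 Y20.00 E2.7939
G1 X0.00 Y0.00 E3.7917

At z = 4.8 mm: the cube (footprint 18×20) is included at this height; the cylinder at (6.5, 11.5) is not intersected at this z (z outside [5.5, 12]); Combining (union): only the 18×20 cube is present, so the union is just that shape — 1 connected region. The outline is a single polygon with 4 vertices. Extrusion per mm of travel: 0.4 × 0.3 / (π × 0.875²) = 0.049890. Accumulating E over each segment gives final E = 3.7917.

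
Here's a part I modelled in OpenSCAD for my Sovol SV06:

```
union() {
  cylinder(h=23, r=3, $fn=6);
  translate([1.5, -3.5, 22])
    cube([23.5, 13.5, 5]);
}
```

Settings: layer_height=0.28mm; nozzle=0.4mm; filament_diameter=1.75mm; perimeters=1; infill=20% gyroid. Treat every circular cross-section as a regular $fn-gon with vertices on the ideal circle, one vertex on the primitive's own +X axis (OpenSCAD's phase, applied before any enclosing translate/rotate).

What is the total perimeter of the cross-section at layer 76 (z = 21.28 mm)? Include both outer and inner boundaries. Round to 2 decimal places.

18.00 mm

At z = 21.28 mm: the r=3 cylinder gives a regular 6-gon of circumradius 3 (constant along its height) (perimeter = 2·6·3.000·sin(180°/6) = 18.00 mm); the cube at (1.5, -3.5) does not reach this height (z outside [22, 27]); Taking the union: only the r=3 cylinder is present, so the union is just that shape — boundary = 18.00 mm. Overall, the cross-section is a single solid region. Total boundary length (outer) = 18.00 mm.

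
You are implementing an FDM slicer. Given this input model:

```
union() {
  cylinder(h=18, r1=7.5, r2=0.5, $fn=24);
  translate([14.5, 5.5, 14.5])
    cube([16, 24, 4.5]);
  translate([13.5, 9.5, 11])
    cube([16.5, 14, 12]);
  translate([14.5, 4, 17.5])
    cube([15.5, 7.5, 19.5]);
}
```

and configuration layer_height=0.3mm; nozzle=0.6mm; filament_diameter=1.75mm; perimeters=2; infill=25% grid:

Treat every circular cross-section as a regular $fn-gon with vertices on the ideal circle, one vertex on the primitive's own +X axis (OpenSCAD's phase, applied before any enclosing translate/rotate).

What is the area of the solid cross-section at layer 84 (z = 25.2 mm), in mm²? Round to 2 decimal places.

At z = 25.2 mm: the cone does not reach this height (z outside [0, 18]); the cube at (14.5, 5.5) is absent (z outside [14.5, 19]); the cube at (13.5, 9.5) is absent (z outside [11, 23]); the cube at (14.5, 4) is present — its section is the full 15.5×7.5 rectangle (area 116.25 mm²); Merging all regions: only the 15.5×7.5 cube at (14.5, 4) is present, so the union is just that shape — area = 116.25 mm². Overall, the cross-section is a single solid region. Net area = 116.25 mm².

116.25 mm²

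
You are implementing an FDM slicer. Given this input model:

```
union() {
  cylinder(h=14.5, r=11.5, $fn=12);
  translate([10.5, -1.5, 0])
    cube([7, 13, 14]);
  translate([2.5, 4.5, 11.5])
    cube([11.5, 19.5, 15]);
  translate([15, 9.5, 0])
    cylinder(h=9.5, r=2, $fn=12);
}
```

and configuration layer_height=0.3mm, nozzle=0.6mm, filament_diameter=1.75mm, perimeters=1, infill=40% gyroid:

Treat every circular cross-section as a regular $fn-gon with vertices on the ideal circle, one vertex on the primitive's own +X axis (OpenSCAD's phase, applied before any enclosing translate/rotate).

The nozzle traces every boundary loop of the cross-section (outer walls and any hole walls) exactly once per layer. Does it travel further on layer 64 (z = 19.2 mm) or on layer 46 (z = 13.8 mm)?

layer 46 (z = 13.8 mm)

Layer 64 (z = 19.2): the cylinder is absent (z outside [0, 14.5]); the cube at (10.5, -1.5) is not intersected at this z (z outside [0, 14]); the cube at (2.5, 4.5) (footprint 11.5×19.5) is included at this height (perimeter 62.00 mm); the cylinder at (15, 9.5) is not intersected at this z (z outside [0, 9.5]); Merging all regions: only the 11.5×19.5 cube at (2.5, 4.5) is present, so the union is just that shape — boundary = 62.00 mm. So its perimeter = 62.00 mm. Layer 46 (z = 13.8): the r=11.5 cylinder gives a regular 12-gon of circumradius 11.5 (constant along its height) (perimeter = 2·12·11.500·sin(180°/12) = 71.43 mm); the 7×13 cube at (10.5, -1.5) contributes its full rectangle (perimeter 40.00 mm); the 11.5×19.5 cube at (2.5, 4.5) contributes its full rectangle (perimeter 62.00 mm); the cylinder at (15, 9.5) is not intersected at this z (z outside [0, 9.5]); Combining (union): the regions partially overlap (shared area 61.05 mm²), so the edge portions inside another operand are dropped and the merged outline is re-measured after clipping — boundary (outer + 1 inner loop) = 116.45 mm. So its perimeter = 116.45 mm. Layer 46 is larger (116.45 vs 62.00 mm).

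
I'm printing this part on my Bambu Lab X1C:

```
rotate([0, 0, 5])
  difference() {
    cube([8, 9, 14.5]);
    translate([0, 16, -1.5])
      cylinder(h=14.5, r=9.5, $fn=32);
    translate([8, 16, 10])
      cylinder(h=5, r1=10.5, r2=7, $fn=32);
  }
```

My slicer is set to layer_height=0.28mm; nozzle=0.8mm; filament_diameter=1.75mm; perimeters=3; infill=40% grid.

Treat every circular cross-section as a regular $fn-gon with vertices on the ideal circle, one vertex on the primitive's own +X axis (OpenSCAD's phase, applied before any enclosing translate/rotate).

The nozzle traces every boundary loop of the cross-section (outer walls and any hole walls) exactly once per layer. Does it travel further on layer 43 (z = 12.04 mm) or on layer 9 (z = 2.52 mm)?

layer 9 (z = 2.52 mm)

Layer 43 (z = 12.04): the cube is present — its section is the full 8×9 rectangle (perimeter 34.00 mm); the r=9.5 cylinder at (0, 16) gives a regular 32-gon of circumradius 9.5 (constant along its height) (perimeter = 2·32·9.500·sin(180°/32) = 59.59 mm); the cone at (8, 16): at t=0.408 of its height the radius interpolates to r₁+(r₂−r₁)t = 9.072, giving a regular 32-gon of that circumradius (perimeter = 2·32·9.072·sin(180°/32) = 56.91 mm); After the difference (first − rest): starting from the 8×9 cube, the r=9.5 cylinder at (0, 16) partially overlaps it — only the 10.80 mm² overlap (of its 281.71 mm²) is removed, clipping the outline; the cone at (8, 16) partially overlaps it — only the 4.99 mm² overlap (of its 256.90 mm²) is removed, clipping the outline — boundary = 29.72 mm; (rotated 5° about Z; rotation is an isometry so areas/perimeters/island counts are preserved). So its perimeter = 29.72 mm. Layer 9 (z = 2.52): the cube is present — its section is the full 8×9 rectangle (perimeter 34.00 mm); the r=9.5 cylinder at (0, 16) gives a regular 32-gon of circumradius 9.5 (constant along its height) (perimeter = 2·32·9.500·sin(180°/32) = 59.59 mm); the cone at (8, 16) is absent (z outside [10, 15]); Taking the first minus the rest: starting from the 8×9 cube, the r=9.5 cylinder at (0, 16) partially overlaps it — only the 10.80 mm² overlap (of its 281.71 mm²) is removed, clipping the outline — boundary = 32.13 mm; (whole slice rotated 5° about Z — lengths, areas and connectivity unchanged). So its perimeter = 32.13 mm. Layer 9 is larger (32.13 vs 29.72 mm).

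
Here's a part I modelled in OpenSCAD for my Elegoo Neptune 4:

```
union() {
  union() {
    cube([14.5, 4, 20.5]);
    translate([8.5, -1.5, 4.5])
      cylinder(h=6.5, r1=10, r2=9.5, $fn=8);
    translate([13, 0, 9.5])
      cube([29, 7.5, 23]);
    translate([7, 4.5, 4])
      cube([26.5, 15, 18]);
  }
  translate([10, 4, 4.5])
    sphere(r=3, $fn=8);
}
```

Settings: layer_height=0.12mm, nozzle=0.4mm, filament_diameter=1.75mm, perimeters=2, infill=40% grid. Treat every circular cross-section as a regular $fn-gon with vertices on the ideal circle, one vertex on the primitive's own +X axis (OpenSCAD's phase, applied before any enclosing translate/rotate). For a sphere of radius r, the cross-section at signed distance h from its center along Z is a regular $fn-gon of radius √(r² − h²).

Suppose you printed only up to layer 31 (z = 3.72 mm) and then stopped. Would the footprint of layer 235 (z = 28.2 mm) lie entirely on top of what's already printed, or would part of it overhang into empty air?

Compare the two slices. At z = 3.72: the 14.5×4 cube contributes its full rectangle (area 58.00 mm²); the cone at (8.5, -1.5) is absent (z outside [4.5, 11]); the cube at (13, 0) is absent (z outside [9.5, 32.5]); the cube at (7, 4.5) is not intersected at this z (z outside [4, 22]); Merging all regions: only the 14.5×4 cube is present, so the union is just that shape — area = 58.00 mm²; the sphere at (10, 4): section is a regular 8-gon, circumradius = √(r²−h²) = √(3²−0.78²) = 2.897 (area = (8/2)·2.897²·sin(360°/8) = 23.74 mm²); Taking the union: the regions partially overlap — summed areas 81.74 mm² minus the doubly-counted overlap 11.87 mm² gives 69.87 mm² — area = 69.87 mm². At z = 28.2: the cube is absent (z outside [0, 20.5]); the cone at (8.5, -1.5) does not reach this height (z outside [4.5, 11]); the cube at (13, 0) is present — its section is the full 29×7.5 rectangle (area 217.50 mm²); the cube at (7, 4.5) does not reach this height (z outside [4, 22]); Merging all regions: only the 29×7.5 cube at (13, 0) is present, so the union is just that shape — area = 217.50 mm²; the sphere at (10, 4) does not reach this height (|z−center|=23.700 > r=3); Taking the union: only that combined region is present, so the union is just that shape — area = 217.50 mm². Checking containment: at z = 28.2 the cross-section extends beyond the z = 3.72 cross-section by about 211.50 mm².

part overhangs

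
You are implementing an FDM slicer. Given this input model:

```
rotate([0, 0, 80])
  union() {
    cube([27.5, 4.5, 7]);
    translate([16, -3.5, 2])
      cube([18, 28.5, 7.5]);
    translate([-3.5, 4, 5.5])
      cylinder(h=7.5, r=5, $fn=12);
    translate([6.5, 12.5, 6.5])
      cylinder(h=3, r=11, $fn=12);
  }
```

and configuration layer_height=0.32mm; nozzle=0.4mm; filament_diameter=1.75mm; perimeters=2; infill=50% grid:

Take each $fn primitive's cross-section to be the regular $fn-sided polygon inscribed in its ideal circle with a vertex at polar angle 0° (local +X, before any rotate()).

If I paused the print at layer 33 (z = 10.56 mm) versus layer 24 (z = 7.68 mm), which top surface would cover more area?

layer 24 (z = 7.68 mm)

Layer 33 (z = 10.56): the cube is absent (z outside [0, 7]); the cube at (16, -3.5) is not intersected at this z (z outside [2, 9.5]); the r=5 cylinder at (-3.5, 4) gives a regular 12-gon of circumradius 5 (constant along its height) (area = (12/2)·5.000²·sin(360°/12) = 75.00 mm²); the cylinder at (6.5, 12.5) does not reach this height (z outside [6.5, 9.5]); Combining (union): only the r=5 cylinder at (-3.5, 4) is present, so the union is just that shape — area = 75.00 mm²; (whole slice rotated 80° about Z — lengths, areas and connectivity unchanged). So its area = 75.00 mm². Layer 24 (z = 7.68): the cube is absent (z outside [0, 7]); the cube at (16, -3.5) (footprint 18×28.5) is included at this height (area 513.00 mm²); the r=5 cylinder at (-3.5, 4) gives a regular 12-gon of circumradius 5 (constant along its height) (area = (12/2)·5.000²·sin(360°/12) = 75.00 mm²); the cylinder at (6.5, 12.5): section is a regular 12-gon, circumradius r=11 (area = (12/2)·11.000²·sin(360°/12) = 363.00 mm²); Combining (union): the regions partially overlap — summed areas 951.00 mm² minus the doubly-counted overlap 21.72 mm² gives 929.28 mm² — area = 929.28 mm²; (rotated 80° about Z; rotation is an isometry so areas/perimeters/island counts are preserved). So its area = 929.28 mm². Layer 24 is larger (929.28 vs 75.00 mm²).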